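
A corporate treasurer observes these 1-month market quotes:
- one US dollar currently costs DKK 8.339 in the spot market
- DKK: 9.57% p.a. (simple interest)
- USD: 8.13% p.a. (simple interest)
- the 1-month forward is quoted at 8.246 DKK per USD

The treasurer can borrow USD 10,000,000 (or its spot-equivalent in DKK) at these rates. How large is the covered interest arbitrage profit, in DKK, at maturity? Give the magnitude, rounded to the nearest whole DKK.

T = 1/12 years.
Keep in USD, deliver into the forward: 10,000,000·1.006775·8.246 = DKK 83,018,666.50.
Swap to DKK now, deposit: 10,000,000·8.339·1.007975 = DKK 84,055,035.25.
The quoted forward undervalues USD, so borrow USD, convert to DKK at spot, deposit the DKK at 9.57%, and buy USD forward at 8.246 to cover the loan.
Profit = 84,055,035.25 − 83,018,666.50 = DKK 1,036,369.

DKK 1,036,369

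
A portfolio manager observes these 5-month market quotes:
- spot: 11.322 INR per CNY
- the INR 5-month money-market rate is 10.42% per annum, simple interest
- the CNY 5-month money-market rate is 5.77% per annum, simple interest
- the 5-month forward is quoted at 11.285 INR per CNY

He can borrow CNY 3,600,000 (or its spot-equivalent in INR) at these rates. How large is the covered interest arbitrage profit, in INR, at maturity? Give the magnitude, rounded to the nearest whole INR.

INR 926,112

T = 5/12 years.
Keep in CNY, deliver into the forward: 3,600,000·1.0240416667·11.285 = INR 41,602,716.75.
Swap to INR now, deposit: 3,600,000·11.322·1.0434166667 = INR 42,528,828.60.
The quoted forward undervalues CNY, so borrow CNY, convert to INR at spot, deposit the INR at 10.42%, and buy CNY forward at 11.285 to cover the loan.
The gap between the two covered legs is INR 926,112.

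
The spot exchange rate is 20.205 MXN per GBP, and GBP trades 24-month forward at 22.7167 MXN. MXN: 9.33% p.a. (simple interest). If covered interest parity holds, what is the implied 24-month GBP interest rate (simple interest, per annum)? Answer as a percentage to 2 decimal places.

T = 2 years.
F/S = 22.7167/20.205 = 1.1243108 = (growth of MXN) / (growth of GBP).
The MXN side grows by 1 + 0.0933×2 = 1.186600.
That pins the GBP growth at 1.0554021.
(1.0554021 − 1)/T = 0.027701, i.e. 2.77%.

2.77%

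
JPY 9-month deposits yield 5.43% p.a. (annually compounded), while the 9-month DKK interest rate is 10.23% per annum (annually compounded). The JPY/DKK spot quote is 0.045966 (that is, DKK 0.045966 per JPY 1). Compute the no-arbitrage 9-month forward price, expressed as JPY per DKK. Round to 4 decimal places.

T = 9/12 years.
DKK accumulates by (1 + 0.1023)^(9/12) = 1.07578344.
JPY growth factor: (1 + 0.0543)^(9/12) = 1.04045465.
CIP: F = S · (grow DKK)/(grow JPY) = 0.045966 × 1.07578344/1.04045465 = 0.047526782 DKK per JPY.
Quoted the other way: 1/0.047526782 = 21.0408 JPY per DKK.

21.0408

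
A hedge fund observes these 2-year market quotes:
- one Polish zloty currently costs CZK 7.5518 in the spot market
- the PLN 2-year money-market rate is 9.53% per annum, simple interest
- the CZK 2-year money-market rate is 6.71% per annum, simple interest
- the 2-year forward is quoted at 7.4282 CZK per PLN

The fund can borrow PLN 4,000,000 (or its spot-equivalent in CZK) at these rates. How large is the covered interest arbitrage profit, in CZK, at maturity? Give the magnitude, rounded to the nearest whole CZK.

T = 2 years.
Route A — deposit PLN, sell forward: 4,000,000 × 1.190600 × 7.4282 = CZK 35,376,059.68.
Route B — convert at spot, deposit CZK: 4,000,000 × 7.5518 × 1.134200 = CZK 34,261,006.24.
The quoted forward overvalues PLN, so borrow CZK, buy PLN at spot, deposit the PLN at 9.53%, and sell the proceeds forward at 7.4282.
Profit = 35,376,059.68 − 34,261,006.24 = CZK 1,115,053.

CZK 1,115,053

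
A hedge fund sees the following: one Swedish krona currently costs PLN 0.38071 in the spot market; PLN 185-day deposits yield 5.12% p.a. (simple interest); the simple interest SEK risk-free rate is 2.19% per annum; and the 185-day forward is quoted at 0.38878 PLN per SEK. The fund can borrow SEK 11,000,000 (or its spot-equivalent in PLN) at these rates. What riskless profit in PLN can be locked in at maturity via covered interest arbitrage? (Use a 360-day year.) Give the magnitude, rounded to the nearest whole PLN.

T = 185/360 years.
Invest the SEK and cover forward: 11,000,000 × 1.011254167 × 0.38878 = PLN 4,324,709.35.
Convert at spot and invest in PLN: 11,000,000 × 0.38071 × 1.026311111 = PLN 4,297,995.93.
The quoted forward overvalues SEK, so borrow PLN, buy SEK at spot, deposit the SEK at 2.19%, and sell the proceeds forward at 0.38878.
The gap between the two covered legs is PLN 26,713.

PLN 26,713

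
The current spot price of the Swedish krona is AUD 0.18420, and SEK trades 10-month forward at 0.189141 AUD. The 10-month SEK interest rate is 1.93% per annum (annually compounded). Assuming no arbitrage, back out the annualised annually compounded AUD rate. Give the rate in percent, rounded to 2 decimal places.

5.22%

T = 10/12 years.
F/S = 0.189141/0.1842 = 1.0268241 = (growth of AUD) / (growth of SEK).
SEK growth factor: (1 + 0.0193)^(10/12) = 1.0160577.
That pins the AUD growth at 1.0433125.
Annualise: 1.0433125^(12/10) − 1 = 0.052198 = 5.22%.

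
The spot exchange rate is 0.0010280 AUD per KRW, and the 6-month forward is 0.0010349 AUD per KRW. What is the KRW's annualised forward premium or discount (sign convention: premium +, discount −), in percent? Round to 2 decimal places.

+1.34%

T = 6/12 years.
KRW trades forward at +0.67121% vs spot over the period.
Annualise by dividing by T: 0.0067121 / (6/12) = 0.013424 → 1.34%.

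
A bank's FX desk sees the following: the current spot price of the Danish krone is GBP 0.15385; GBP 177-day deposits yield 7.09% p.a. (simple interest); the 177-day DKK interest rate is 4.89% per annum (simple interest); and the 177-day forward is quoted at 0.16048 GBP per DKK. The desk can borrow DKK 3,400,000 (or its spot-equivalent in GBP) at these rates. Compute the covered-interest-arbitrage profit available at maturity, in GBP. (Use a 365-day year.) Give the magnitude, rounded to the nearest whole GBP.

GBP 17,496

T = 177/365 years.
Invest the DKK and cover forward: 3,400,000 × 1.02371315 × 0.16048 = GBP 558,570.65.
Convert at spot and invest in GBP: 3,400,000 × 0.15385 × 1.03438164 = GBP 541,074.69.
The quoted forward overvalues DKK, so borrow GBP, buy DKK at spot, deposit the DKK at 4.89%, and sell the proceeds forward at 0.16048.
The gap between the two covered legs is GBP 17,496.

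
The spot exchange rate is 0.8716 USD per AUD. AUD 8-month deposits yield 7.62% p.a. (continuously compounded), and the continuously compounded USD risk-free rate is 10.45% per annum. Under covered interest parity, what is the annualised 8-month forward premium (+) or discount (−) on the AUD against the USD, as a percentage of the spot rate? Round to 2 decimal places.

+2.86%

T = 8/12 years.
No-arbitrage forward: 0.8716 × 1.0721507 / 1.0521124 = 0.8882003 USD/AUD.
(F − S)/S ÷ T = (0.8882003 − 0.8716)/0.8716/(8/12) = 0.028569 → 2.86%.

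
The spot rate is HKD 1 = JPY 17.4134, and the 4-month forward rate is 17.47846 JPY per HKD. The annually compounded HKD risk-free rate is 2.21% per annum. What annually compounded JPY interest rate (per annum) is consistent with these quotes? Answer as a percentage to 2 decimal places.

T = 4/12 years.
F/S = 17.47846/17.4134 = 1.0037362 = (growth of JPY) / (growth of HKD).
The HKD side grows by (1 + 0.0221)^(4/12) = 1.0073131.
Hence g_JPY = 1.0110766.
r = 1.0110766^(12/4) − 1 = 0.033599 → 3.36%.

3.36%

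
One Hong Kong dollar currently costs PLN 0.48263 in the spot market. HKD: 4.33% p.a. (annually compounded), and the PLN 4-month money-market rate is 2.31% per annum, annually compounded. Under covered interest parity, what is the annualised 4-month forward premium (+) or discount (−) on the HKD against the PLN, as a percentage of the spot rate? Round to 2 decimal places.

T = 4/12 years.
No-arbitrage forward: 0.48263 × 1.0076415 / 1.0142299 = 0.47949485 PLN/HKD.
Annualised premium = (F − S)/S × (1/T) = (0.47949485 − 0.48263)/0.48263 ÷ (4/12) = -1.95%.

-1.95%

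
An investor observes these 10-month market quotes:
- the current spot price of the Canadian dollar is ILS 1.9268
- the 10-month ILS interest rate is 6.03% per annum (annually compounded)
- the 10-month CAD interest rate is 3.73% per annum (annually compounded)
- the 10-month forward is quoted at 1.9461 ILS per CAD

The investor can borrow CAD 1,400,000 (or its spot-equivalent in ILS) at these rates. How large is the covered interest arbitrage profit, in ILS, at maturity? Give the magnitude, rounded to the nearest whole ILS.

ILS 23,436

T = 10/12 years.
Keep in CAD, deliver into the forward: 1,400,000·1.03098809·1.9461 = ILS 2,808,968.29.
Swap to ILS now, deposit: 1,400,000·1.9268·1.050003229 = ILS 2,832,404.71.
The quoted forward undervalues CAD, so borrow CAD, convert to ILS at spot, deposit the ILS at 6.03%, and buy CAD forward at 1.9461 to cover the loan.
The gap between the two covered legs is ILS 23,436.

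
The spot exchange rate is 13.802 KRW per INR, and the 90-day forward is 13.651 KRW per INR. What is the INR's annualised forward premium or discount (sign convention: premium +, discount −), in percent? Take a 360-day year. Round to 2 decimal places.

T = 90/360 years.
Period premium: (13.651 − 13.802)/13.802 = -0.0109404.
Per annum: -0.0109404 / (90/360) = -0.043762 = -4.38%.

-4.38%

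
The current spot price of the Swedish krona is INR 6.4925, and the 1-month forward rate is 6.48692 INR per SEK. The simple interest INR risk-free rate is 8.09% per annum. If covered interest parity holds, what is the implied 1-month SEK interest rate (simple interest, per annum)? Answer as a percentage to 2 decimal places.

9.13%

T = 1/12 years.
By CIP, F/S equals the INR-to-SEK growth ratio: 6.48692/6.4925 = 0.9991405.
INR growth factor: 1 + 0.0809×1/12 = 1.0067417.
Hence g_SEK = 1.0076077.
(1.0076077 − 1)/T = 0.091292, i.e. 9.13%.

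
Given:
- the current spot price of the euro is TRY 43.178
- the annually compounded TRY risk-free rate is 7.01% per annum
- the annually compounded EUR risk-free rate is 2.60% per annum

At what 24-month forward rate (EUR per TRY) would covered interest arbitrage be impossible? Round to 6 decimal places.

T = 2 years.
TRY growth factor: (1 + 0.0701)^2 = 1.145114.
EUR growth factor: (1 + 0.0260)^2 = 1.052676.
CIP: F = S · (grow TRY)/(grow EUR) = 43.178 × 1.145114/1.052676 = 46.96956 TRY per EUR.
Quoted the other way: 1/46.96956 = 0.021290 EUR per TRY.

0.021290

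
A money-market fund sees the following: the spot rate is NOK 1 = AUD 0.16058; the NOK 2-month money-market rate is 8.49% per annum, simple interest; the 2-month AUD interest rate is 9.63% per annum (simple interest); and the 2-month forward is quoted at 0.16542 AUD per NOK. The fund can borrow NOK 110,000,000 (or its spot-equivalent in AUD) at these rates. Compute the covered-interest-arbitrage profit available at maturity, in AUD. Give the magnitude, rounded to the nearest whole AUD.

T = 2/12 years.
Invest the NOK and cover forward: 110,000,000 × 1.014150 × 0.16542 = AUD 18,453,676.23.
Convert at spot and invest in AUD: 110,000,000 × 0.16058 × 1.016050 = AUD 17,947,303.99.
The quoted forward overvalues NOK, so borrow AUD, buy NOK at spot, deposit the NOK at 8.49%, and sell the proceeds forward at 0.16542.
Profit = 18,453,676.23 − 17,947,303.99 = AUD 506,372.

AUD 506,372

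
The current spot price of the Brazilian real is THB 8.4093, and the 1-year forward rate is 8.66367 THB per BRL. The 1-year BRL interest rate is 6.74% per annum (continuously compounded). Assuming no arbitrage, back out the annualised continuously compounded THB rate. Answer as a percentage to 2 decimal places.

T = 1 year.
CIP gives F = S · g_THB/g_BRL, so g_THB/g_BRL = 8.66367/8.4093 = 1.0302487.
BRL growth factor: e^(0.0674×1) = 1.0697233.
So the THB growth factor = 1.102081.
r = ln(1.102081)/1 = 0.097200 → 9.72%.

9.72%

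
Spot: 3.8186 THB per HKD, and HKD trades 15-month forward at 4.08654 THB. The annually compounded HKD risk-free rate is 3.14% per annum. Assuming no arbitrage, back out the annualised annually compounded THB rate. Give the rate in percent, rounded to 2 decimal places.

T = 15/12 years.
F/S = 4.08654/3.8186 = 1.0701671 = (growth of THB) / (growth of HKD).
The HKD side grows by (1 + 0.0314)^(15/12) = 1.0394029.
So the THB growth factor = 1.1123348.
r = 1.1123348^(12/15) − 1 = 0.088901 → 8.89%.

8.89%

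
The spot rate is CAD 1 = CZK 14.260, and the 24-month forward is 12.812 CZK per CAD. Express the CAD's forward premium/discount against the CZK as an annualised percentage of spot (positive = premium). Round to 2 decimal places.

-5.08%

T = 2 years.
(F − S)/S = (12.812 − 14.26)/14.26 = -0.1015428.
Annualise by dividing by T: -0.1015428 / 2 = -0.050771 → -5.08%.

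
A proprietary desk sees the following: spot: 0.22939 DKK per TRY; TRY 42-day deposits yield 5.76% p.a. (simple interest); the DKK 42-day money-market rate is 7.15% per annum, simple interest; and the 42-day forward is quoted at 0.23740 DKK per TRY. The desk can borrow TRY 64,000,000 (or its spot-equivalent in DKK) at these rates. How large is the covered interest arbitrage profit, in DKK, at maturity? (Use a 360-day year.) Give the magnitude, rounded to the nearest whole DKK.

DKK 492,277

T = 42/360 years.
Invest the TRY and cover forward: 64,000,000 × 1.006720 × 0.23740 = DKK 15,295,700.99.
Convert at spot and invest in DKK: 64,000,000 × 0.22939 × 1.0083416667 = DKK 14,803,423.68.
The quoted forward overvalues TRY, so borrow DKK, buy TRY at spot, deposit the TRY at 5.76%, and sell the proceeds forward at 0.23740.
Arbitrage profit = |15,295,700.99 − 14,803,423.68| = DKK 492,277.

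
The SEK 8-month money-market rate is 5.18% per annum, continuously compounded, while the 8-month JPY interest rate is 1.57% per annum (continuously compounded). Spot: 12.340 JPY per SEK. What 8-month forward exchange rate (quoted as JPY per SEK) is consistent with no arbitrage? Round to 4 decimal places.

T = 8/12 years.
Growth of 1 JPY over T: e^(0.0157×8/12) = 1.01052163.
SEK growth factor: e^(0.0518×8/12) = 1.03513653.
Forward (JPY per SEK) = 12.34 × 1.01052163 / 1.03513653 = 12.046563.

12.0466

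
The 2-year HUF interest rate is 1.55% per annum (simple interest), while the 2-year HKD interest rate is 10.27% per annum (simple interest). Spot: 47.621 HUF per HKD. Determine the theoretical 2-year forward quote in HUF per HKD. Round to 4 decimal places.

40.7311

T = 2 years.
HUF accumulates by 1 + 0.0155×2 = 1.031000.
HKD growth factor: 1 + 0.1027×2 = 1.205400.
So F = 47.621 × 1.031000 / 1.205400 = 40.731086 (HUF/HKD).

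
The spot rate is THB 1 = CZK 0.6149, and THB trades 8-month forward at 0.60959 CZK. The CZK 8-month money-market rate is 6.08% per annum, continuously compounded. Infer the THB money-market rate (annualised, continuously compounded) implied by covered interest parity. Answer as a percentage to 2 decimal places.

T = 8/12 years.
CIP gives F = S · g_CZK/g_THB, so g_CZK/g_THB = 0.60959/0.6149 = 0.9913644.
The CZK side grows by e^(0.0608×8/12) = 1.041366.
So the THB growth factor = 1.0504372.
r = ln(1.0504372)/(8/12) = 0.073810 → 7.38%.

7.38%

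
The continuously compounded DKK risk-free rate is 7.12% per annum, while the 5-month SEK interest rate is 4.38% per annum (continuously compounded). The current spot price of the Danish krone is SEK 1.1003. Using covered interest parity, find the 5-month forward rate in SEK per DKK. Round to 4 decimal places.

T = 5/12 years.
SEK growth factor: e^(0.0438×5/12) = 1.0184175.
DKK growth factor: e^(0.0712×5/12) = 1.0301111.
Forward (SEK per DKK) = 1.1003 × 1.0184175 / 1.0301111 = 1.087810.

1.0878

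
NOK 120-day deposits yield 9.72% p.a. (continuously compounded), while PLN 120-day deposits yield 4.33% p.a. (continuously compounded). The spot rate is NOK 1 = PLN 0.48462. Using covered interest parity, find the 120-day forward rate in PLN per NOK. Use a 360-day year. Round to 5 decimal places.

0.47599

T = 120/360 years.
PLN accumulates by e^(0.0433×120/360) = 1.014538.
NOK accumulates by e^(0.0972×120/360) = 1.0329306.
Forward (PLN per NOK) = 0.48462 × 1.014538 / 1.0329306 = 0.4759907.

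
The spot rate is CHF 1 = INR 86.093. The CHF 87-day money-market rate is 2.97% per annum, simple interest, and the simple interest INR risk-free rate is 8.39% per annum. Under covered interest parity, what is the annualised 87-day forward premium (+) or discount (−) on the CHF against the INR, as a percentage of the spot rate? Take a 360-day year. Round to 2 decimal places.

T = 87/360 years.
No-arbitrage forward: 86.093 × 1.0202758 / 1.0071775 = 87.212636 INR/CHF.
(F − S)/S ÷ T = (87.212636 − 86.093)/86.093/(87/360) = 0.053814 → 5.38%.

+5.38%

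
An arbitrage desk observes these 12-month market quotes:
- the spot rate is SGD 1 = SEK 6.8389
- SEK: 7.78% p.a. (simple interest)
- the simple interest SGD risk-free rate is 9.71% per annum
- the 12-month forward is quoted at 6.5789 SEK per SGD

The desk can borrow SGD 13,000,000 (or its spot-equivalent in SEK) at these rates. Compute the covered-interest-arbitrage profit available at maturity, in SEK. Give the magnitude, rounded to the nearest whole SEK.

SEK 1,992,318

T = 1 year.
Keep in SGD, deliver into the forward: 13,000,000·1.097100·6.5789 = SEK 93,830,245.47.
Swap to SEK now, deposit: 13,000,000·6.8389·1.077800 = SEK 95,822,563.46.
The quoted forward undervalues SGD, so borrow SGD, convert to SEK at spot, deposit the SEK at 7.78%, and buy SGD forward at 6.5789 to cover the loan.
Profit = 95,822,563.46 − 93,830,245.47 = SEK 1,992,318.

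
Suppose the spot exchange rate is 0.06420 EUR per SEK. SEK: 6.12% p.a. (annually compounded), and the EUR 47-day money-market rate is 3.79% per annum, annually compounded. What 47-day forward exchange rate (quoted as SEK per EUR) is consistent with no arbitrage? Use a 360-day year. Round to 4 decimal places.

15.6215

T = 47/360 years.
EUR growth factor: (1 + 0.0379)^(47/360) = 1.00486841.
SEK growth factor: (1 + 0.0612)^(47/360) = 1.00778519.
Forward (EUR per SEK) = 0.0642 × 1.00486841 / 1.00778519 = 0.064014189.
Quoted the other way: 1/0.064014189 = 15.6215 SEK per EUR.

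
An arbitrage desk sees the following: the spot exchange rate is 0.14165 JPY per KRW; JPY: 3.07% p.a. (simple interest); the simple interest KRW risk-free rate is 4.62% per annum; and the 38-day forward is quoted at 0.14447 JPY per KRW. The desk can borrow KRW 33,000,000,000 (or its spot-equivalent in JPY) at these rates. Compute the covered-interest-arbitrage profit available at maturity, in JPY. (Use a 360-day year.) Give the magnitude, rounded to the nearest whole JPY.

T = 38/360 years.
Route A — deposit KRW, sell forward: 33,000,000,000 × 1.004876666667 × 0.14447 = JPY 4,790,759,557.10.
Route B — convert at spot, deposit JPY: 33,000,000,000 × 0.14165 × 1.003240555556 = JPY 4,689,597,814.92.
The quoted forward overvalues KRW, so borrow JPY, buy KRW at spot, deposit the KRW at 4.62%, and sell the proceeds forward at 0.14447.
The gap between the two covered legs is JPY 101,161,742.

JPY 101,161,742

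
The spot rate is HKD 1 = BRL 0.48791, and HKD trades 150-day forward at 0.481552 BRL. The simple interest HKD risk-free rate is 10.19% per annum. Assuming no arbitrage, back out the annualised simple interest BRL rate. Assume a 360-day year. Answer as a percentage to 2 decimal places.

6.93%

T = 150/360 years.
F/S = 0.481552/0.48791 = 0.9869689 = (growth of BRL) / (growth of HKD).
The HKD side grows by 1 + 0.1019×150/360 = 1.0424583.
That pins the BRL growth at 1.0288739.
(1.0288739 − 1)/T = 0.069297, i.e. 6.93%.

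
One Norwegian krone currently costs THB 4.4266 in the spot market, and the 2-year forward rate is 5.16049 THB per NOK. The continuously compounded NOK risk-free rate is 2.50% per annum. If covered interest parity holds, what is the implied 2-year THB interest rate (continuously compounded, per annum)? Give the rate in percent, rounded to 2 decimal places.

10.17%

T = 2 years.
By CIP, F/S equals the THB-to-NOK growth ratio: 5.16049/4.4266 = 1.1657909.
NOK growth factor: e^(0.0250×2) = 1.0512711.
So the THB growth factor = 1.2255623.
Take logs: ln 1.2255623 / 2 = 0.101700, so 10.17%.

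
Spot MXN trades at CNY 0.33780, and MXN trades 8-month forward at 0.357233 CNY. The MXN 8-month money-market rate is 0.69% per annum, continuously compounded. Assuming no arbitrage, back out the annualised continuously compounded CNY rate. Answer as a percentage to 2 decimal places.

9.08%

T = 8/12 years.
CIP gives F = S · g_CNY/g_MXN, so g_CNY/g_MXN = 0.357233/0.3378 = 1.0575281.
MXN growth factor: e^(0.0069×8/12) = 1.0046106.
That pins the CNY growth at 1.0624039.
r = ln(1.0624039)/(8/12) = 0.090801 → 9.08%.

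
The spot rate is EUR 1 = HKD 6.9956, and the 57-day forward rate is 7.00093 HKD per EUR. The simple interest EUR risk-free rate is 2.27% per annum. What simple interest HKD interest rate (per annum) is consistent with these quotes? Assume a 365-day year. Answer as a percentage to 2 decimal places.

T = 57/365 years.
F/S = 7.00093/6.9956 = 1.0007619 = (growth of HKD) / (growth of EUR).
The EUR side grows by 1 + 0.0227×57/365 = 1.0035449.
So the HKD growth factor = 1.0043095.
(1.0043095 − 1)/T = 0.027596, i.e. 2.76%.

2.76%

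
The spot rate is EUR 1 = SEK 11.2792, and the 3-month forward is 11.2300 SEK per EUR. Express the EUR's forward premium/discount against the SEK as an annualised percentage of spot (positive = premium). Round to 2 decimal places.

-1.74%

T = 3/12 years.
(F − S)/S = (11.2300 − 11.2792)/11.2792 = -0.0043620.
×(1/T) gives -1.74% p.a.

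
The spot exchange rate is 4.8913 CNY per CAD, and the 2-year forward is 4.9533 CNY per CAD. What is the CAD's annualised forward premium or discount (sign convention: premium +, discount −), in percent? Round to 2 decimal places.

T = 2 years.
(F − S)/S = (4.9533 − 4.8913)/4.8913 = 0.0126756.
Per annum: 0.0126756 / 2 = 0.006338 = 0.63%.

+0.63%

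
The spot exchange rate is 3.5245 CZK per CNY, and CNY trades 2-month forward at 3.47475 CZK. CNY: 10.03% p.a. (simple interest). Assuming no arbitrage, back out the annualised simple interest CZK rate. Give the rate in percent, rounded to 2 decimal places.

T = 2/12 years.
By CIP, F/S equals the CZK-to-CNY growth ratio: 3.47475/3.5245 = 0.9858845.
The CNY side grows by 1 + 0.1003×2/12 = 1.0167167.
So the CZK growth factor = 1.0023652.
r = (1.0023652 − 1)/(2/12) = 0.014191 → 1.42%.

1.42%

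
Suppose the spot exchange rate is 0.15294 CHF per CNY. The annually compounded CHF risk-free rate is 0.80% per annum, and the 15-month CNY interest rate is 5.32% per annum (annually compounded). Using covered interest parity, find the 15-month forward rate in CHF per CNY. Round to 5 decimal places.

T = 15/12 years.
CHF growth factor: (1 + 0.0080)^(15/12) = 1.010010.
CNY accumulates by (1 + 0.0532)^(15/12) = 1.0669365.
CIP: F = S · (grow CHF)/(grow CNY) = 0.15294 × 1.010010/1.0669365 = 0.1447799 CHF per CNY.

0.14478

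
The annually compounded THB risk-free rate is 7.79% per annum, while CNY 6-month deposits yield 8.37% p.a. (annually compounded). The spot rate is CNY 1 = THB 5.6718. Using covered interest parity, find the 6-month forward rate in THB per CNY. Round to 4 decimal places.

5.6566

T = 6/12 years.
Growth of 1 THB over T: (1 + 0.0779)^(6/12) = 1.0382196.
CNY accumulates by (1 + 0.0837)^(6/12) = 1.0410091.
Forward (THB per CNY) = 5.6718 × 1.0382196 / 1.0410091 = 5.656602.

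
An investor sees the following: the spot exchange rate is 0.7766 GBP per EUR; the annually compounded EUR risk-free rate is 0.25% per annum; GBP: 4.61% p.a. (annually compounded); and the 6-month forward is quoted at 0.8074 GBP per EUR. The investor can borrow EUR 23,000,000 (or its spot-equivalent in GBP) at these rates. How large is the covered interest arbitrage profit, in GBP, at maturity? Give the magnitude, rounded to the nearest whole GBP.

T = 6/12 years.
Invest the EUR and cover forward: 23,000,000 × 1.0012492197 × 0.8074 = GBP 18,593,398.26.
Convert at spot and invest in GBP: 23,000,000 × 0.7766 × 1.0227903011 = GBP 18,268,875.80.
The quoted forward overvalues EUR, so borrow GBP, buy EUR at spot, deposit the EUR at 0.25%, and sell the proceeds forward at 0.8074.
Arbitrage profit = |18,593,398.26 − 18,268,875.80| = GBP 324,522.

GBP 324,522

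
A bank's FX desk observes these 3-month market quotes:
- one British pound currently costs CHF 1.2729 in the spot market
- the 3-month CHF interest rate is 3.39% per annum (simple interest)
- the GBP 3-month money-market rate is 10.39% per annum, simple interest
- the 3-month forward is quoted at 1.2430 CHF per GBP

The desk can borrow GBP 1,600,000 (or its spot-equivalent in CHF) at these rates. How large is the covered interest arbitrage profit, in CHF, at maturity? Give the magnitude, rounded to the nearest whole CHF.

CHF 13,441

T = 3/12 years.
Route A — deposit GBP, sell forward: 1,600,000 × 1.025975 × 1.2430 = CHF 2,040,459.08.
Route B — convert at spot, deposit CHF: 1,600,000 × 1.2729 × 1.008475 = CHF 2,053,900.52.
The quoted forward undervalues GBP, so borrow GBP, convert to CHF at spot, deposit the CHF at 3.39%, and buy GBP forward at 1.2430 to cover the loan.
The gap between the two covered legs is CHF 13,441.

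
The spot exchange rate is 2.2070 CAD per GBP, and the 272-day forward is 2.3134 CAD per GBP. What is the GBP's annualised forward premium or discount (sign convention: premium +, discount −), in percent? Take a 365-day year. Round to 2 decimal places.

T = 272/365 years.
Period premium: (2.3134 − 2.207)/2.207 = 0.0482102.
×(1/T) gives 6.47% p.a.

+6.47%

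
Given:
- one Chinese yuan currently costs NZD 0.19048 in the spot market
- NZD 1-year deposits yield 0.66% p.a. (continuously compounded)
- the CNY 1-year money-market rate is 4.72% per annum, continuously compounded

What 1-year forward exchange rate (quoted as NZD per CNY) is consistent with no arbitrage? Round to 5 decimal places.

T = 1 year.
Growth of 1 NZD over T: e^(0.0066×1) = 1.0066218.
CNY growth factor: e^(0.0472×1) = 1.0483317.
CIP: F = S · (grow NZD)/(grow CNY) = 0.19048 × 1.0066218/1.0483317 = 0.1829014 NZD per CNY.

0.18290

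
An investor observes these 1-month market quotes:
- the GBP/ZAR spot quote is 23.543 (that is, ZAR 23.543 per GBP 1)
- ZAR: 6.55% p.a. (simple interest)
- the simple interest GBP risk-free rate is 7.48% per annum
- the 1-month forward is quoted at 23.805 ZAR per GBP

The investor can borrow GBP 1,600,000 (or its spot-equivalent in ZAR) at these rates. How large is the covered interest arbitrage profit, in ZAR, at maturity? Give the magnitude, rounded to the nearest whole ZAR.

ZAR 451,006

T = 1/12 years.
Keep in GBP, deliver into the forward: 1,600,000·1.0062333333·23.805 = ZAR 38,325,415.20.
Swap to ZAR now, deposit: 1,600,000·23.543·1.0054583333 = ZAR 37,874,408.87.
The quoted forward overvalues GBP, so borrow ZAR, buy GBP at spot, deposit the GBP at 7.48%, and sell the proceeds forward at 23.805.
Arbitrage profit = |38,325,415.20 − 37,874,408.87| = ZAR 451,006.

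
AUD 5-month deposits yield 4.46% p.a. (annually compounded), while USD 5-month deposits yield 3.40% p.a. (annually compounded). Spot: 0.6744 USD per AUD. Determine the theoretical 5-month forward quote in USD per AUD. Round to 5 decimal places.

0.67154

T = 5/12 years.
USD growth factor: (1 + 0.0340)^(5/12) = 1.0140286.
AUD growth factor: (1 + 0.0446)^(5/12) = 1.0183471.
So F = 0.6744 × 1.0140286 / 1.0183471 = 0.6715401 (USD/AUD).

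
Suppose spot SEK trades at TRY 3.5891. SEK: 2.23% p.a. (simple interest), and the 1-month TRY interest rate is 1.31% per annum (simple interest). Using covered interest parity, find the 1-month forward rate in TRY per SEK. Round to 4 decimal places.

T = 1/12 years.
Growth of 1 TRY over T: 1 + 0.0131×1/12 = 1.0010917.
SEK accumulates by 1 + 0.0223×1/12 = 1.0018583.
CIP: F = S · (grow TRY)/(grow SEK) = 3.5891 × 1.0010917/1.0018583 = 3.586354 TRY per SEK.

3.5864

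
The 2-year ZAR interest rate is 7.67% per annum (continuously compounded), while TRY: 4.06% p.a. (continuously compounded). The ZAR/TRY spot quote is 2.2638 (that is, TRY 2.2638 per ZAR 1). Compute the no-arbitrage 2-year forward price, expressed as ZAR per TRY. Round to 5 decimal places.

0.47481

T = 2 years.
TRY growth factor: e^(0.0406×2) = 1.0845878.
ZAR growth factor: e^(0.0767×2) = 1.1657912.
So F = 2.2638 × 1.0845878 / 1.1657912 = 2.106115 (TRY/ZAR).
Invert for ZAR per TRY: 1 / 2.106115 = 0.47481.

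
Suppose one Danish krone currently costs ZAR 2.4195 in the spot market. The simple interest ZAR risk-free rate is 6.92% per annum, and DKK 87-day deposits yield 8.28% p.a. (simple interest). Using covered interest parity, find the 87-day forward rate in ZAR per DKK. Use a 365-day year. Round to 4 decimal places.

T = 87/365 years.
ZAR accumulates by 1 + 0.0692×87/365 = 1.0164942.
DKK growth factor: 1 + 0.0828×87/365 = 1.0197359.
Forward (ZAR per DKK) = 2.4195 × 1.0164942 / 1.0197359 = 2.411809.

2.4118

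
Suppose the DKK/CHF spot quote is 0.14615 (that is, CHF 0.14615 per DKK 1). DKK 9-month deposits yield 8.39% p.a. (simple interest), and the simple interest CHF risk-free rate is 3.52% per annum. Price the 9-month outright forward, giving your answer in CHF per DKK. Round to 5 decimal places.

0.14113

T = 9/12 years.
Growth of 1 CHF over T: 1 + 0.0352×9/12 = 1.026400.
Growth of 1 DKK over T: 1 + 0.0839×9/12 = 1.062925.
So F = 0.14615 × 1.026400 / 1.062925 = 0.1411279 (CHF/DKK).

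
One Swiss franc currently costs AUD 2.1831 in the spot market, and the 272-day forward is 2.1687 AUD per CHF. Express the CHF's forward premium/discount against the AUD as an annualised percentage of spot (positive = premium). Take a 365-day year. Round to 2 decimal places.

T = 272/365 years.
Period premium: (2.1687 − 2.1831)/2.1831 = -0.0065961.
Per annum: -0.0065961 / (272/365) = -0.008851 = -0.89%.

-0.89%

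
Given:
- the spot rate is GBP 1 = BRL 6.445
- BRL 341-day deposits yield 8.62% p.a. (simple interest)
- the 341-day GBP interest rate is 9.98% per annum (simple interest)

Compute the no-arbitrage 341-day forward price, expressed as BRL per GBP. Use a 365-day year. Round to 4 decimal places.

6.3701

T = 341/365 years.
BRL growth factor: 1 + 0.0862×341/365 = 1.0805321.
GBP growth factor: 1 + 0.0998×341/365 = 1.0932378.
CIP: F = S · (grow BRL)/(grow GBP) = 6.445 × 1.0805321/1.0932378 = 6.370096 BRL per GBP.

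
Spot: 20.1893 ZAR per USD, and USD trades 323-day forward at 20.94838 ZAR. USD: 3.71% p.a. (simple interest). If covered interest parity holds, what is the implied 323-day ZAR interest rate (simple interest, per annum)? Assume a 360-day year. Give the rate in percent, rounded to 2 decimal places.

8.04%

T = 323/360 years.
CIP gives F = S · g_ZAR/g_USD, so g_ZAR/g_USD = 20.94838/20.1893 = 1.0375981.
USD growth factor: 1 + 0.0371×323/360 = 1.0332869.
So the ZAR growth factor = 1.0721365.
(1.0721365 − 1)/T = 0.080400, i.e. 8.04%.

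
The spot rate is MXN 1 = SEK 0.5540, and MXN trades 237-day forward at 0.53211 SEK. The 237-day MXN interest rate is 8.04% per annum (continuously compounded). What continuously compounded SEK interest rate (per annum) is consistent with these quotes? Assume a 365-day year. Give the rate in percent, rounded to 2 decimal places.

T = 237/365 years.
F/S = 0.53211/0.554 = 0.9604874 = (growth of SEK) / (growth of MXN).
The MXN side grows by e^(0.0804×237/365) = 1.0535916.
Hence g_SEK = 1.0119615.
r = ln(1.0119615)/(237/365) = 0.018312 → 1.83%.

1.83%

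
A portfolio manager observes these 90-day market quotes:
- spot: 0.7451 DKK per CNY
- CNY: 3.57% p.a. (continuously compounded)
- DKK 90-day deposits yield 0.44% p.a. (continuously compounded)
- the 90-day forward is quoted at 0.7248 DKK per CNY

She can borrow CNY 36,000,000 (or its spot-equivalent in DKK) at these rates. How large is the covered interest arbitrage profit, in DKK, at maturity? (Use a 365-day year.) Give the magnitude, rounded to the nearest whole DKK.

T = 90/365 years.
Keep in CNY, deliver into the forward: 36,000,000·1.0088415978·0.7248 = DKK 26,323,502.04.
Swap to DKK now, deposit: 36,000,000·0.7451·1.0010855203 = DKK 26,852,717.56.
The quoted forward undervalues CNY, so borrow CNY, convert to DKK at spot, deposit the DKK at 0.44%, and buy CNY forward at 0.7248 to cover the loan.
The gap between the two covered legs is DKK 529,216.

DKK 529,216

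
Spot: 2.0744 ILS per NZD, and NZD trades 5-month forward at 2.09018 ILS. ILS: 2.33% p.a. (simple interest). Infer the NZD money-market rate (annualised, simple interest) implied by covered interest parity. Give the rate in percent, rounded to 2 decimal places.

T = 5/12 years.
By CIP, F/S equals the ILS-to-NZD growth ratio: 2.09018/2.0744 = 1.0076070.
ILS growth factor: 1 + 0.0233×5/12 = 1.0097083.
So the NZD growth factor = 1.0020854.
r = (1.0020854 − 1)/(5/12) = 0.005005 → 0.50%.

0.50%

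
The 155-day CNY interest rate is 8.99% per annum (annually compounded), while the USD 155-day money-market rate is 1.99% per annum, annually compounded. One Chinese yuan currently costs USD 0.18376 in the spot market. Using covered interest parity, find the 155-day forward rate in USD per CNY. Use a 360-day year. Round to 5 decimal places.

T = 155/360 years.
Growth of 1 USD over T: (1 + 0.0199)^(155/360) = 1.008520.
CNY growth factor: (1 + 0.0899)^(155/360) = 1.0377602.
CIP: F = S · (grow USD)/(grow CNY) = 0.18376 × 1.008520/1.0377602 = 0.1785823 USD per CNY.

0.17858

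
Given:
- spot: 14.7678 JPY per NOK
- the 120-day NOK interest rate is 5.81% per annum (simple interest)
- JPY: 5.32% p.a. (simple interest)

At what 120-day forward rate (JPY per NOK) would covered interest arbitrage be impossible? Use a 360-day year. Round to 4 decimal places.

T = 120/360 years.
Growth of 1 JPY over T: 1 + 0.0532×120/360 = 1.01773333.
NOK accumulates by 1 + 0.0581×120/360 = 1.01936667.
CIP: F = S · (grow JPY)/(grow NOK) = 14.7678 × 1.01773333/1.01936667 = 14.744137 JPY per NOK.

14.7441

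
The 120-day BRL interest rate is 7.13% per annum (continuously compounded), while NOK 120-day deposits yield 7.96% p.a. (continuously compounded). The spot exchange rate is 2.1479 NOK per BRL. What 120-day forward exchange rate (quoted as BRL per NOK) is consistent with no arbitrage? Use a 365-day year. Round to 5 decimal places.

T = 120/365 years.
NOK growth factor: e^(0.0796×120/365) = 1.0265153.
BRL growth factor: e^(0.0713×120/365) = 1.023718.
Forward (NOK per BRL) = 2.1479 × 1.0265153 / 1.023718 = 2.153769.
Invert for BRL per NOK: 1 / 2.153769 = 0.46430.

0.46430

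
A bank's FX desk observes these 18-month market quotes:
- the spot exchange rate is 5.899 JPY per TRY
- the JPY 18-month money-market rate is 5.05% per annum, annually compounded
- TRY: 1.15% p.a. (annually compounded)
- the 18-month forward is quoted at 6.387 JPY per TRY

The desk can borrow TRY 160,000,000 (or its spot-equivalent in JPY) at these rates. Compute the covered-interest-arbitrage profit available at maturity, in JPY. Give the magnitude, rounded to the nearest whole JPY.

T = 18/12 years.
Route A — deposit TRY, sell forward: 160,000,000 × 1.017299499103 × 6.387 = JPY 1,039,598,704.12.
Route B — convert at spot, deposit JPY: 160,000,000 × 5.899 × 1.076698443217 = JPY 1,016,231,058.65.
The quoted forward overvalues TRY, so borrow JPY, buy TRY at spot, deposit the TRY at 1.15%, and sell the proceeds forward at 6.387.
Arbitrage profit = |1,039,598,704.12 − 1,016,231,058.65| = JPY 23,367,645.

JPY 23,367,645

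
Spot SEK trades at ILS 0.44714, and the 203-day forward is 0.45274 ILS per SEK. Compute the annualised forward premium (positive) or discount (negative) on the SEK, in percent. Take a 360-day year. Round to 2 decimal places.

+2.22%

T = 203/360 years.
(F − S)/S = (0.45274 − 0.44714)/0.44714 = 0.0125240.
Per annum: 0.0125240 / (203/360) = 0.022210 = 2.22%.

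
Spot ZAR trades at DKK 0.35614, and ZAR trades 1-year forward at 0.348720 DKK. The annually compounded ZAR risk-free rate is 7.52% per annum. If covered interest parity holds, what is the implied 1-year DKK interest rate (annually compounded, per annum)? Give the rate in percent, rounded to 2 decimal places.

T = 1 year.
F/S = 0.34872/0.35614 = 0.9791655 = (growth of DKK) / (growth of ZAR).
The ZAR side grows by (1 + 0.0752)^1 = 1.075200.
Hence g_DKK = 1.0527987.
Annualise: 1.0527987^(1/1) − 1 = 0.052799 = 5.28%.

5.28%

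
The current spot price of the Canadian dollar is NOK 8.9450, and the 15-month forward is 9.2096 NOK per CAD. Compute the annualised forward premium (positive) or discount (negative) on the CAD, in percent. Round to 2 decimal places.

T = 15/12 years.
(F − S)/S = (9.2096 − 8.945)/8.945 = 0.0295808.
Per annum: 0.0295808 / (15/12) = 0.023665 = 2.37%.

+2.37%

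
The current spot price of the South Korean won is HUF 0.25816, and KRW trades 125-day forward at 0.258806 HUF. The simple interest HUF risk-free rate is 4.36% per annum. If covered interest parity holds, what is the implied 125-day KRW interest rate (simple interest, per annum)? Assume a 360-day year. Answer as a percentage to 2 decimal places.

T = 125/360 years.
F/S = 0.258806/0.25816 = 1.0025023 = (growth of HUF) / (growth of KRW).
HUF growth factor: 1 + 0.0436×125/360 = 1.0151389.
So the KRW growth factor = 1.0126051.
r = (1.0126051 − 1)/(125/360) = 0.036303 → 3.63%.

3.63%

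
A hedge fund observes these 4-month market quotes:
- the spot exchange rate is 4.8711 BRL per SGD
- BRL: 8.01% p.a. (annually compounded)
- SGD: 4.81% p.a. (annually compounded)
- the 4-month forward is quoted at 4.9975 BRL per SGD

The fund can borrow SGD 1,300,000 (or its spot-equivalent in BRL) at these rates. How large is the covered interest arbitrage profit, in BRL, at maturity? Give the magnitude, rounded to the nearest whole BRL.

T = 4/12 years.
Invest the SGD and cover forward: 1,300,000 × 1.015782922 × 4.9975 = BRL 6,599,287.70.
Convert at spot and invest in BRL: 1,300,000 × 4.8711 × 1.026017233 = BRL 6,497,182.31.
The quoted forward overvalues SGD, so borrow BRL, buy SGD at spot, deposit the SGD at 4.81%, and sell the proceeds forward at 4.9975.
Arbitrage profit = |6,599,287.70 − 6,497,182.31| = BRL 102,105.

BRL 102,105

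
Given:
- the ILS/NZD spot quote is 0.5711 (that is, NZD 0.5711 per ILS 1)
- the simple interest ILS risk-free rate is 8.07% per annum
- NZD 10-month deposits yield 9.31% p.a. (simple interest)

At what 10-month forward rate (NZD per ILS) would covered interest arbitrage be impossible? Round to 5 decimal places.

T = 10/12 years.
NZD growth factor: 1 + 0.0931×10/12 = 1.0775833.
ILS accumulates by 1 + 0.0807×10/12 = 1.067250.
So F = 0.5711 × 1.0775833 / 1.067250 = 0.5766295 (NZD/ILS).

0.57663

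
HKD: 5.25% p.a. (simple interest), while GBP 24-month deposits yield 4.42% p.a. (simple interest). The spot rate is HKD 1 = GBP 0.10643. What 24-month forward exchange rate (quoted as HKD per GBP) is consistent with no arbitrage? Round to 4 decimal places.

9.5392

T = 2 years.
Growth of 1 GBP over T: 1 + 0.0442×2 = 1.088400.
HKD growth factor: 1 + 0.0525×2 = 1.105000.
Forward (GBP per HKD) = 0.10643 × 1.088400 / 1.105000 = 0.1048311.
Invert for HKD per GBP: 1 / 0.1048311 = 9.5392.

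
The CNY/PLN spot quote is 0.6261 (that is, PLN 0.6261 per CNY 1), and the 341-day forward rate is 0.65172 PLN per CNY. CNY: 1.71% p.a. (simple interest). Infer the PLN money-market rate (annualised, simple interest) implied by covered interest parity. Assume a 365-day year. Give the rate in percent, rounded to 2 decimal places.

6.16%

T = 341/365 years.
F/S = 0.65172/0.6261 = 1.0409200 = (growth of PLN) / (growth of CNY).
CNY growth factor: 1 + 0.0171×341/365 = 1.0159756.
That pins the PLN growth at 1.0575493.
r = (1.0575493 − 1)/(341/365) = 0.061600 → 6.16%.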